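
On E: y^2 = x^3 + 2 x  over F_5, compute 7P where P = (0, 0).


k = 7 = 111_2 (binary, LSB first: 111)
Double-and-add from P = (0, 0):
  bit 0 = 1: acc = O + (0, 0) = (0, 0)
  bit 1 = 1: acc = (0, 0) + O = (0, 0)
  bit 2 = 1: acc = (0, 0) + O = (0, 0)

7P = (0, 0)


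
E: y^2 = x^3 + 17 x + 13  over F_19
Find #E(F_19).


For each x in F_19, count y with y^2 = x^3 + 17 x + 13 mod 19:
  x = 2: RHS = 17, y in [6, 13]  -> 2 point(s)
  x = 7: RHS = 0, y in [0]  -> 1 point(s)
  x = 10: RHS = 5, y in [9, 10]  -> 2 point(s)
  x = 11: RHS = 11, y in [7, 12]  -> 2 point(s)
  x = 12: RHS = 7, y in [8, 11]  -> 2 point(s)
  x = 16: RHS = 11, y in [7, 12]  -> 2 point(s)
  x = 17: RHS = 9, y in [3, 16]  -> 2 point(s)
Affine points: 13. Add the point at infinity: total = 14.

#E(F_19) = 14


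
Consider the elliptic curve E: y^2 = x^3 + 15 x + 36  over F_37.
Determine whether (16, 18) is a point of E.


Check whether y^2 = x^3 + 15 x + 36 (mod 37) for (x, y) = (16, 18).
LHS: y^2 = 18^2 mod 37 = 28
RHS: x^3 + 15 x + 36 = 16^3 + 15*16 + 36 mod 37 = 6
LHS != RHS

No, not on the curve


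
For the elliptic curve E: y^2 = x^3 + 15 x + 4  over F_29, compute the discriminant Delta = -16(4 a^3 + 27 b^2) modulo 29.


4 a^3 + 27 b^2 = 4*15^3 + 27*4^2 = 13500 + 432 = 13932
Delta = -16 * (13932) = -222912
Delta mod 29 = 11

Delta = 11 (mod 29)


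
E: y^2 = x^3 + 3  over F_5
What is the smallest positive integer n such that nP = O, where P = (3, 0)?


Compute successive multiples of P until we hit O:
  1P = (3, 0)
  2P = O

ord(P) = 2


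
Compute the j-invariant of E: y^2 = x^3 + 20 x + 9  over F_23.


Delta = -16(4 a^3 + 27 b^2) mod 23 = 17
-1728 * (4 a)^3 = -1728 * (4*20)^3 mod 23 = 9
j = 9 * 17^(-1) mod 23 = 10

j = 10 (mod 23)


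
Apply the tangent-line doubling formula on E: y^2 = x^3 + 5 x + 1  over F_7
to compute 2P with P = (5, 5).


Doubling: s = (3 x1^2 + a) / (2 y1)
s = (3*5^2 + 5) / (2*5) mod 7 = 1
x3 = s^2 - 2 x1 mod 7 = 1^2 - 2*5 = 5
y3 = s (x1 - x3) - y1 mod 7 = 1 * (5 - 5) - 5 = 2

2P = (5, 2)


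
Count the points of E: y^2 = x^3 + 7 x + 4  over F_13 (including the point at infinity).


For each x in F_13, count y with y^2 = x^3 + 7 x + 4 mod 13:
  x = 0: RHS = 4, y in [2, 11]  -> 2 point(s)
  x = 1: RHS = 12, y in [5, 8]  -> 2 point(s)
  x = 2: RHS = 0, y in [0]  -> 1 point(s)
  x = 3: RHS = 0, y in [0]  -> 1 point(s)
  x = 8: RHS = 0, y in [0]  -> 1 point(s)
  x = 9: RHS = 3, y in [4, 9]  -> 2 point(s)
  x = 12: RHS = 9, y in [3, 10]  -> 2 point(s)
Affine points: 11. Add the point at infinity: total = 12.

#E(F_13) = 12


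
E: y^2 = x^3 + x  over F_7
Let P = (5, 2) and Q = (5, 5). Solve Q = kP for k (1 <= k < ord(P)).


Enumerate multiples of P until we hit Q = (5, 5):
  1P = (5, 2)
  2P = (1, 4)
  3P = (3, 4)
  4P = (0, 0)
  5P = (3, 3)
  6P = (1, 3)
  7P = (5, 5)
Match found at i = 7.

k = 7


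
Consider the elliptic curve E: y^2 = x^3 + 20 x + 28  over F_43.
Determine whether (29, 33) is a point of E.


Check whether y^2 = x^3 + 20 x + 28 (mod 43) for (x, y) = (29, 33).
LHS: y^2 = 33^2 mod 43 = 14
RHS: x^3 + 20 x + 28 = 29^3 + 20*29 + 28 mod 43 = 14
LHS = RHS

Yes, on the curve


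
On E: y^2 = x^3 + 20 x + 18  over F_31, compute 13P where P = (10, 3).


k = 13 = 1101_2 (binary, LSB first: 1011)
Double-and-add from P = (10, 3):
  bit 0 = 1: acc = O + (10, 3) = (10, 3)
  bit 1 = 0: acc unchanged = (10, 3)
  bit 2 = 1: acc = (10, 3) + (9, 11) = (14, 29)
  bit 3 = 1: acc = (14, 29) + (2, 29) = (15, 2)

13P = (15, 2)


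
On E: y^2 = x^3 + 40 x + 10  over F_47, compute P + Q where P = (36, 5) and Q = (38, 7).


P != Q, so use the chord formula.
s = (y2 - y1) / (x2 - x1) = (2) / (2) mod 47 = 1
x3 = s^2 - x1 - x2 mod 47 = 1^2 - 36 - 38 = 21
y3 = s (x1 - x3) - y1 mod 47 = 1 * (36 - 21) - 5 = 10

P + Q = (21, 10)


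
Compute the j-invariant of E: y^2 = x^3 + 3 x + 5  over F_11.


Delta = -16(4 a^3 + 27 b^2) mod 11 = 1
-1728 * (4 a)^3 = -1728 * (4*3)^3 mod 11 = 10
j = 10 * 1^(-1) mod 11 = 10

j = 10 (mod 11)


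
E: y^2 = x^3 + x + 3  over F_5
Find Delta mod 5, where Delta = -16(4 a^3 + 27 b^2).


4 a^3 + 27 b^2 = 4*1^3 + 27*3^2 = 4 + 243 = 247
Delta = -16 * (247) = -3952
Delta mod 5 = 3

Delta = 3 (mod 5)


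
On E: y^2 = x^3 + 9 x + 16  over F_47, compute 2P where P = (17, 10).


Doubling: s = (3 x1^2 + a) / (2 y1)
s = (3*17^2 + 9) / (2*10) mod 47 = 25
x3 = s^2 - 2 x1 mod 47 = 25^2 - 2*17 = 27
y3 = s (x1 - x3) - y1 mod 47 = 25 * (17 - 27) - 10 = 22

2P = (27, 22)


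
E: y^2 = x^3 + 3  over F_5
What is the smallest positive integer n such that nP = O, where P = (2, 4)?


Compute successive multiples of P until we hit O:
  1P = (2, 4)
  2P = (2, 1)
  3P = O

ord(P) = 3


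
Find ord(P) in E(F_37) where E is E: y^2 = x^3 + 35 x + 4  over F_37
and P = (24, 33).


Compute successive multiples of P until we hit O:
  1P = (24, 33)
  2P = (35, 0)
  3P = (24, 4)
  4P = O

ord(P) = 4


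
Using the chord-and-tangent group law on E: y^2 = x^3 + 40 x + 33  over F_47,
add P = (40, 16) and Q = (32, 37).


P != Q, so use the chord formula.
s = (y2 - y1) / (x2 - x1) = (21) / (39) mod 47 = 15
x3 = s^2 - x1 - x2 mod 47 = 15^2 - 40 - 32 = 12
y3 = s (x1 - x3) - y1 mod 47 = 15 * (40 - 12) - 16 = 28

P + Q = (12, 28)


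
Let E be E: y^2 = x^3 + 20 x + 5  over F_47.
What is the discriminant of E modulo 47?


4 a^3 + 27 b^2 = 4*20^3 + 27*5^2 = 32000 + 675 = 32675
Delta = -16 * (32675) = -522800
Delta mod 47 = 28

Delta = 28 (mod 47)


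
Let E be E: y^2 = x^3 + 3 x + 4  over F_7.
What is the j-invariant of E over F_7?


Delta = -16(4 a^3 + 27 b^2) mod 7 = 5
-1728 * (4 a)^3 = -1728 * (4*3)^3 mod 7 = 6
j = 6 * 5^(-1) mod 7 = 4

j = 4 (mod 7)


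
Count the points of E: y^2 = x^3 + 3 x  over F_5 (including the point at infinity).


For each x in F_5, count y with y^2 = x^3 + 3 x + 0 mod 5:
  x = 0: RHS = 0, y in [0]  -> 1 point(s)
  x = 1: RHS = 4, y in [2, 3]  -> 2 point(s)
  x = 2: RHS = 4, y in [2, 3]  -> 2 point(s)
  x = 3: RHS = 1, y in [1, 4]  -> 2 point(s)
  x = 4: RHS = 1, y in [1, 4]  -> 2 point(s)
Affine points: 9. Add the point at infinity: total = 10.

#E(F_5) = 10


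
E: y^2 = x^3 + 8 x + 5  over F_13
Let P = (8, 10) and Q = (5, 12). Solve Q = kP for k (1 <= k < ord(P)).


Enumerate multiples of P until we hit Q = (5, 12):
  1P = (8, 10)
  2P = (6, 10)
  3P = (12, 3)
  4P = (5, 1)
  5P = (9, 0)
  6P = (5, 12)
Match found at i = 6.

k = 6


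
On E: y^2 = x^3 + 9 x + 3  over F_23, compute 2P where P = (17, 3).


Doubling: s = (3 x1^2 + a) / (2 y1)
s = (3*17^2 + 9) / (2*3) mod 23 = 8
x3 = s^2 - 2 x1 mod 23 = 8^2 - 2*17 = 7
y3 = s (x1 - x3) - y1 mod 23 = 8 * (17 - 7) - 3 = 8

2P = (7, 8)


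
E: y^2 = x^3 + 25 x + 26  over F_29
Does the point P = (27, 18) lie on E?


Check whether y^2 = x^3 + 25 x + 26 (mod 29) for (x, y) = (27, 18).
LHS: y^2 = 18^2 mod 29 = 5
RHS: x^3 + 25 x + 26 = 27^3 + 25*27 + 26 mod 29 = 26
LHS != RHS

No, not on the curve


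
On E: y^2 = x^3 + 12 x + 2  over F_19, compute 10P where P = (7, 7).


k = 10 = 1010_2 (binary, LSB first: 0101)
Double-and-add from P = (7, 7):
  bit 0 = 0: acc unchanged = O
  bit 1 = 1: acc = O + (10, 1) = (10, 1)
  bit 2 = 0: acc unchanged = (10, 1)
  bit 3 = 1: acc = (10, 1) + (5, 4) = (15, 2)

10P = (15, 2)


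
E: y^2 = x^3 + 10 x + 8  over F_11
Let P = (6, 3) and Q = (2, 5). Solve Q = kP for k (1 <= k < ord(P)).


Enumerate multiples of P until we hit Q = (2, 5):
  1P = (6, 3)
  2P = (2, 6)
  3P = (7, 6)
  4P = (7, 5)
  5P = (2, 5)
Match found at i = 5.

k = 5


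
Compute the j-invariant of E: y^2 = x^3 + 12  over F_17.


Delta = -16(4 a^3 + 27 b^2) mod 17 = 12
-1728 * (4 a)^3 = -1728 * (4*0)^3 mod 17 = 0
j = 0 * 12^(-1) mod 17 = 0

j = 0 (mod 17)


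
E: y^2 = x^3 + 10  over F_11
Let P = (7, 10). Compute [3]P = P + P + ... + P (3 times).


k = 3 = 11_2 (binary, LSB first: 11)
Double-and-add from P = (7, 10):
  bit 0 = 1: acc = O + (7, 10) = (7, 10)
  bit 1 = 1: acc = (7, 10) + (1, 0) = (7, 1)

3P = (7, 1)


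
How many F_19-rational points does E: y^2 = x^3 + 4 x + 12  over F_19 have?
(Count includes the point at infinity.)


For each x in F_19, count y with y^2 = x^3 + 4 x + 12 mod 19:
  x = 1: RHS = 17, y in [6, 13]  -> 2 point(s)
  x = 2: RHS = 9, y in [3, 16]  -> 2 point(s)
  x = 4: RHS = 16, y in [4, 15]  -> 2 point(s)
  x = 5: RHS = 5, y in [9, 10]  -> 2 point(s)
  x = 6: RHS = 5, y in [9, 10]  -> 2 point(s)
  x = 8: RHS = 5, y in [9, 10]  -> 2 point(s)
  x = 9: RHS = 17, y in [6, 13]  -> 2 point(s)
  x = 10: RHS = 7, y in [8, 11]  -> 2 point(s)
  x = 11: RHS = 0, y in [0]  -> 1 point(s)
  x = 13: RHS = 0, y in [0]  -> 1 point(s)
  x = 14: RHS = 0, y in [0]  -> 1 point(s)
  x = 16: RHS = 11, y in [7, 12]  -> 2 point(s)
  x = 18: RHS = 7, y in [8, 11]  -> 2 point(s)
Affine points: 23. Add the point at infinity: total = 24.

#E(F_19) = 24


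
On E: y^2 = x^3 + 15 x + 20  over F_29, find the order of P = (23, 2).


Compute successive multiples of P until we hit O:
  1P = (23, 2)
  2P = (6, 6)
  3P = (13, 11)
  4P = (26, 21)
  5P = (4, 12)
  6P = (3, 18)
  7P = (28, 2)
  8P = (7, 27)
  ... (continuing to 34P)
  34P = O

ord(P) = 34


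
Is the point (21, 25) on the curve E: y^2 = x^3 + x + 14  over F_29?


Check whether y^2 = x^3 + 1 x + 14 (mod 29) for (x, y) = (21, 25).
LHS: y^2 = 25^2 mod 29 = 16
RHS: x^3 + 1 x + 14 = 21^3 + 1*21 + 14 mod 29 = 16
LHS = RHS

Yes, on the curve


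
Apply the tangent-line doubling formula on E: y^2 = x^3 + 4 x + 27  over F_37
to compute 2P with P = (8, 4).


Doubling: s = (3 x1^2 + a) / (2 y1)
s = (3*8^2 + 4) / (2*4) mod 37 = 6
x3 = s^2 - 2 x1 mod 37 = 6^2 - 2*8 = 20
y3 = s (x1 - x3) - y1 mod 37 = 6 * (8 - 20) - 4 = 35

2P = (20, 35)


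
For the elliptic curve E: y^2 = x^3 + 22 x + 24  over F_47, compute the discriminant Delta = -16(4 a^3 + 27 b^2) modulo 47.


4 a^3 + 27 b^2 = 4*22^3 + 27*24^2 = 42592 + 15552 = 58144
Delta = -16 * (58144) = -930304
Delta mod 47 = 14

Delta = 14 (mod 47)


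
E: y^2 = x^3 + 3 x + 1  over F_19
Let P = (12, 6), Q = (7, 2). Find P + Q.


P != Q, so use the chord formula.
s = (y2 - y1) / (x2 - x1) = (15) / (14) mod 19 = 16
x3 = s^2 - x1 - x2 mod 19 = 16^2 - 12 - 7 = 9
y3 = s (x1 - x3) - y1 mod 19 = 16 * (12 - 9) - 6 = 4

P + Q = (9, 4)


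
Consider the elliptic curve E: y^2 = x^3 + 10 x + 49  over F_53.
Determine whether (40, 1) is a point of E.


Check whether y^2 = x^3 + 10 x + 49 (mod 53) for (x, y) = (40, 1).
LHS: y^2 = 1^2 mod 53 = 1
RHS: x^3 + 10 x + 49 = 40^3 + 10*40 + 49 mod 53 = 1
LHS = RHS

Yes, on the curve


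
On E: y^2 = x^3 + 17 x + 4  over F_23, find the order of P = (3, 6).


Compute successive multiples of P until we hit O:
  1P = (3, 6)
  2P = (10, 22)
  3P = (11, 2)
  4P = (15, 0)
  5P = (11, 21)
  6P = (10, 1)
  7P = (3, 17)
  8P = O

ord(P) = 8


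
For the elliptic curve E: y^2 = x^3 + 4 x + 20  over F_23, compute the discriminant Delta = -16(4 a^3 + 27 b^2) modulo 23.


4 a^3 + 27 b^2 = 4*4^3 + 27*20^2 = 256 + 10800 = 11056
Delta = -16 * (11056) = -176896
Delta mod 23 = 20

Delta = 20 (mod 23)


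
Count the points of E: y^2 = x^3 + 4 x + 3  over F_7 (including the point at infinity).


For each x in F_7, count y with y^2 = x^3 + 4 x + 3 mod 7:
  x = 1: RHS = 1, y in [1, 6]  -> 2 point(s)
  x = 3: RHS = 0, y in [0]  -> 1 point(s)
  x = 5: RHS = 1, y in [1, 6]  -> 2 point(s)
Affine points: 5. Add the point at infinity: total = 6.

#E(F_7) = 6


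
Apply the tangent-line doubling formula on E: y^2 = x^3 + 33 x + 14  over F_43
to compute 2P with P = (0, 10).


Doubling: s = (3 x1^2 + a) / (2 y1)
s = (3*0^2 + 33) / (2*10) mod 43 = 21
x3 = s^2 - 2 x1 mod 43 = 21^2 - 2*0 = 11
y3 = s (x1 - x3) - y1 mod 43 = 21 * (0 - 11) - 10 = 17

2P = (11, 17)


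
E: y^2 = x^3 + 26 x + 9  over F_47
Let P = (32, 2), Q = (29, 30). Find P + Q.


P != Q, so use the chord formula.
s = (y2 - y1) / (x2 - x1) = (28) / (44) mod 47 = 22
x3 = s^2 - x1 - x2 mod 47 = 22^2 - 32 - 29 = 0
y3 = s (x1 - x3) - y1 mod 47 = 22 * (32 - 0) - 2 = 44

P + Q = (0, 44)


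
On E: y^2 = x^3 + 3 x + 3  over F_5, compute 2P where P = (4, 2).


k = 2 = 10_2 (binary, LSB first: 01)
Double-and-add from P = (4, 2):
  bit 0 = 0: acc unchanged = O
  bit 1 = 1: acc = O + (3, 2) = (3, 2)

2P = (3, 2)


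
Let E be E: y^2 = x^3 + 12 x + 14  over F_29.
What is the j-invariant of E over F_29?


Delta = -16(4 a^3 + 27 b^2) mod 29 = 22
-1728 * (4 a)^3 = -1728 * (4*12)^3 mod 29 = 6
j = 6 * 22^(-1) mod 29 = 24

j = 24 (mod 29)


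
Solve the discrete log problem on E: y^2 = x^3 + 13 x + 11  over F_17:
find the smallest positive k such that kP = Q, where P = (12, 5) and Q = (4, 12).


Enumerate multiples of P until we hit Q = (4, 12):
  1P = (12, 5)
  2P = (14, 8)
  3P = (6, 4)
  4P = (8, 7)
  5P = (10, 11)
  6P = (4, 5)
  7P = (1, 12)
  8P = (3, 14)
  9P = (3, 3)
  10P = (1, 5)
  11P = (4, 12)
Match found at i = 11.

k = 11


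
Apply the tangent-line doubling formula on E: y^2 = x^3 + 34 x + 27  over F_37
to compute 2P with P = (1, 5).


Doubling: s = (3 x1^2 + a) / (2 y1)
s = (3*1^2 + 34) / (2*5) mod 37 = 0
x3 = s^2 - 2 x1 mod 37 = 0^2 - 2*1 = 35
y3 = s (x1 - x3) - y1 mod 37 = 0 * (1 - 35) - 5 = 32

2P = (35, 32)


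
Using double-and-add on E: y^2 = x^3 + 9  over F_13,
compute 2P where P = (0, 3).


k = 2 = 10_2 (binary, LSB first: 01)
Double-and-add from P = (0, 3):
  bit 0 = 0: acc unchanged = O
  bit 1 = 1: acc = O + (0, 10) = (0, 10)

2P = (0, 10)


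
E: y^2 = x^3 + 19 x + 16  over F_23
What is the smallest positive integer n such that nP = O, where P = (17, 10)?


Compute successive multiples of P until we hit O:
  1P = (17, 10)
  2P = (5, 11)
  3P = (5, 12)
  4P = (17, 13)
  5P = O

ord(P) = 5


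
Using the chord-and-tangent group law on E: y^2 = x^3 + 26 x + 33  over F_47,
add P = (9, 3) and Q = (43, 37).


P != Q, so use the chord formula.
s = (y2 - y1) / (x2 - x1) = (34) / (34) mod 47 = 1
x3 = s^2 - x1 - x2 mod 47 = 1^2 - 9 - 43 = 43
y3 = s (x1 - x3) - y1 mod 47 = 1 * (9 - 43) - 3 = 10

P + Q = (43, 10)


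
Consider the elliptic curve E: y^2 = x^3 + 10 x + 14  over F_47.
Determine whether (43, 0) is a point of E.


Check whether y^2 = x^3 + 10 x + 14 (mod 47) for (x, y) = (43, 0).
LHS: y^2 = 0^2 mod 47 = 0
RHS: x^3 + 10 x + 14 = 43^3 + 10*43 + 14 mod 47 = 4
LHS != RHS

No, not on the curve


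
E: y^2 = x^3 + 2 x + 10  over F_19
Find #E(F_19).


For each x in F_19, count y with y^2 = x^3 + 2 x + 10 mod 19:
  x = 3: RHS = 5, y in [9, 10]  -> 2 point(s)
  x = 4: RHS = 6, y in [5, 14]  -> 2 point(s)
  x = 7: RHS = 6, y in [5, 14]  -> 2 point(s)
  x = 8: RHS = 6, y in [5, 14]  -> 2 point(s)
  x = 9: RHS = 16, y in [4, 15]  -> 2 point(s)
  x = 10: RHS = 4, y in [2, 17]  -> 2 point(s)
  x = 17: RHS = 17, y in [6, 13]  -> 2 point(s)
  x = 18: RHS = 7, y in [8, 11]  -> 2 point(s)
Affine points: 16. Add the point at infinity: total = 17.

#E(F_19) = 17


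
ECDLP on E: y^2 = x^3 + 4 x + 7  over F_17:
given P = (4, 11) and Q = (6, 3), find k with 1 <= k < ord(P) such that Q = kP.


Enumerate multiples of P until we hit Q = (6, 3):
  1P = (4, 11)
  2P = (7, 2)
  3P = (15, 5)
  4P = (16, 11)
  5P = (14, 6)
  6P = (12, 10)
  7P = (5, 4)
  8P = (6, 3)
Match found at i = 8.

k = 8


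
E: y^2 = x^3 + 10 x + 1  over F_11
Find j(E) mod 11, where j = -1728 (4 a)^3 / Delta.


Delta = -16(4 a^3 + 27 b^2) mod 11 = 6
-1728 * (4 a)^3 = -1728 * (4*10)^3 mod 11 = 9
j = 9 * 6^(-1) mod 11 = 7

j = 7 (mod 11)


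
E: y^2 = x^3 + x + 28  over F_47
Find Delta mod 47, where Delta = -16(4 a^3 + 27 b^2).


4 a^3 + 27 b^2 = 4*1^3 + 27*28^2 = 4 + 21168 = 21172
Delta = -16 * (21172) = -338752
Delta mod 47 = 24

Delta = 24 (mod 47)


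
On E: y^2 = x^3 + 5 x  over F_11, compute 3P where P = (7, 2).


k = 3 = 11_2 (binary, LSB first: 11)
Double-and-add from P = (7, 2):
  bit 0 = 1: acc = O + (7, 2) = (7, 2)
  bit 1 = 1: acc = (7, 2) + (0, 0) = (7, 9)

3P = (7, 9)


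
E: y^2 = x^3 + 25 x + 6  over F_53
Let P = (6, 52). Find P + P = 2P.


Doubling: s = (3 x1^2 + a) / (2 y1)
s = (3*6^2 + 25) / (2*52) mod 53 = 13
x3 = s^2 - 2 x1 mod 53 = 13^2 - 2*6 = 51
y3 = s (x1 - x3) - y1 mod 53 = 13 * (6 - 51) - 52 = 52

2P = (51, 52)


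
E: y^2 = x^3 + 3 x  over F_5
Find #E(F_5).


For each x in F_5, count y with y^2 = x^3 + 3 x + 0 mod 5:
  x = 0: RHS = 0, y in [0]  -> 1 point(s)
  x = 1: RHS = 4, y in [2, 3]  -> 2 point(s)
  x = 2: RHS = 4, y in [2, 3]  -> 2 point(s)
  x = 3: RHS = 1, y in [1, 4]  -> 2 point(s)
  x = 4: RHS = 1, y in [1, 4]  -> 2 point(s)
Affine points: 9. Add the point at infinity: total = 10.

#E(F_5) = 10


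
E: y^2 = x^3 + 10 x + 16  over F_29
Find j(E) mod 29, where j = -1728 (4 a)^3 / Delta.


Delta = -16(4 a^3 + 27 b^2) mod 29 = 17
-1728 * (4 a)^3 = -1728 * (4*10)^3 mod 29 = 22
j = 22 * 17^(-1) mod 29 = 3

j = 3 (mod 29)


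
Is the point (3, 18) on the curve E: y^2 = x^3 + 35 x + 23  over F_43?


Check whether y^2 = x^3 + 35 x + 23 (mod 43) for (x, y) = (3, 18).
LHS: y^2 = 18^2 mod 43 = 23
RHS: x^3 + 35 x + 23 = 3^3 + 35*3 + 23 mod 43 = 26
LHS != RHS

No, not on the curve


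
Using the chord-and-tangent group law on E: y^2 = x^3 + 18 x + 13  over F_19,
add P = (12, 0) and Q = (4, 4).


P != Q, so use the chord formula.
s = (y2 - y1) / (x2 - x1) = (4) / (11) mod 19 = 9
x3 = s^2 - x1 - x2 mod 19 = 9^2 - 12 - 4 = 8
y3 = s (x1 - x3) - y1 mod 19 = 9 * (12 - 8) - 0 = 17

P + Q = (8, 17)


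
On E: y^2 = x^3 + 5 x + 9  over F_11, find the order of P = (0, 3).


Compute successive multiples of P until we hit O:
  1P = (0, 3)
  2P = (1, 9)
  3P = (2, 7)
  4P = (2, 4)
  5P = (1, 2)
  6P = (0, 8)
  7P = O

ord(P) = 7


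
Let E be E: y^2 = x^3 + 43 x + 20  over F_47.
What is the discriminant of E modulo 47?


4 a^3 + 27 b^2 = 4*43^3 + 27*20^2 = 318028 + 10800 = 328828
Delta = -16 * (328828) = -5261248
Delta mod 47 = 26

Delta = 26 (mod 47)


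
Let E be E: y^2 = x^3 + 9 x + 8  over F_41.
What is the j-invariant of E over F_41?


Delta = -16(4 a^3 + 27 b^2) mod 41 = 29
-1728 * (4 a)^3 = -1728 * (4*9)^3 mod 41 = 12
j = 12 * 29^(-1) mod 41 = 40

j = 40 (mod 41)


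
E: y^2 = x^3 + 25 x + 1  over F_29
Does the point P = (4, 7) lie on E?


Check whether y^2 = x^3 + 25 x + 1 (mod 29) for (x, y) = (4, 7).
LHS: y^2 = 7^2 mod 29 = 20
RHS: x^3 + 25 x + 1 = 4^3 + 25*4 + 1 mod 29 = 20
LHS = RHS

Yes, on the curve


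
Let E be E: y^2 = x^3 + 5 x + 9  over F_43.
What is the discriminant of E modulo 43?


4 a^3 + 27 b^2 = 4*5^3 + 27*9^2 = 500 + 2187 = 2687
Delta = -16 * (2687) = -42992
Delta mod 43 = 8

Delta = 8 (mod 43)


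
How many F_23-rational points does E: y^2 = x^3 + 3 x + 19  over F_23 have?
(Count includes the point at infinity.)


For each x in F_23, count y with y^2 = x^3 + 3 x + 19 mod 23:
  x = 1: RHS = 0, y in [0]  -> 1 point(s)
  x = 3: RHS = 9, y in [3, 20]  -> 2 point(s)
  x = 4: RHS = 3, y in [7, 16]  -> 2 point(s)
  x = 6: RHS = 0, y in [0]  -> 1 point(s)
  x = 8: RHS = 3, y in [7, 16]  -> 2 point(s)
  x = 9: RHS = 16, y in [4, 19]  -> 2 point(s)
  x = 11: RHS = 3, y in [7, 16]  -> 2 point(s)
  x = 12: RHS = 12, y in [9, 14]  -> 2 point(s)
  x = 13: RHS = 1, y in [1, 22]  -> 2 point(s)
  x = 15: RHS = 12, y in [9, 14]  -> 2 point(s)
  x = 16: RHS = 0, y in [0]  -> 1 point(s)
  x = 19: RHS = 12, y in [9, 14]  -> 2 point(s)
  x = 20: RHS = 6, y in [11, 12]  -> 2 point(s)
Affine points: 23. Add the point at infinity: total = 24.

#E(F_23) = 24


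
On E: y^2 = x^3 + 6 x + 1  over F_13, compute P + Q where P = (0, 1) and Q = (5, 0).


P != Q, so use the chord formula.
s = (y2 - y1) / (x2 - x1) = (12) / (5) mod 13 = 5
x3 = s^2 - x1 - x2 mod 13 = 5^2 - 0 - 5 = 7
y3 = s (x1 - x3) - y1 mod 13 = 5 * (0 - 7) - 1 = 3

P + Q = (7, 3)


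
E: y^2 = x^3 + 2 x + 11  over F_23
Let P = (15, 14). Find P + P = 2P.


Doubling: s = (3 x1^2 + a) / (2 y1)
s = (3*15^2 + 2) / (2*14) mod 23 = 2
x3 = s^2 - 2 x1 mod 23 = 2^2 - 2*15 = 20
y3 = s (x1 - x3) - y1 mod 23 = 2 * (15 - 20) - 14 = 22

2P = (20, 22)


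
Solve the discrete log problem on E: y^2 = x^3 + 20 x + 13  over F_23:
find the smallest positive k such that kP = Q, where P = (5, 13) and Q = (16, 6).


Enumerate multiples of P until we hit Q = (16, 6):
  1P = (5, 13)
  2P = (14, 1)
  3P = (16, 17)
  4P = (20, 15)
  5P = (11, 0)
  6P = (20, 8)
  7P = (16, 6)
Match found at i = 7.

k = 7


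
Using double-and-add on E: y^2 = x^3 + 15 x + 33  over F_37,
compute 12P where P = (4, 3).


k = 12 = 1100_2 (binary, LSB first: 0011)
Double-and-add from P = (4, 3):
  bit 0 = 0: acc unchanged = O
  bit 1 = 0: acc unchanged = O
  bit 2 = 1: acc = O + (0, 12) = (0, 12)
  bit 3 = 1: acc = (0, 12) + (16, 15) = (18, 17)

12P = (18, 17)


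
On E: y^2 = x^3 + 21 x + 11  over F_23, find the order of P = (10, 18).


Compute successive multiples of P until we hit O:
  1P = (10, 18)
  2P = (6, 10)
  3P = (11, 3)
  4P = (20, 17)
  5P = (19, 22)
  6P = (3, 3)
  7P = (16, 2)
  8P = (22, 14)
  ... (continuing to 27P)
  27P = O

ord(P) = 27


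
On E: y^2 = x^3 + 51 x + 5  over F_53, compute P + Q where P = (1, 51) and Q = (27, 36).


P != Q, so use the chord formula.
s = (y2 - y1) / (x2 - x1) = (38) / (26) mod 53 = 30
x3 = s^2 - x1 - x2 mod 53 = 30^2 - 1 - 27 = 24
y3 = s (x1 - x3) - y1 mod 53 = 30 * (1 - 24) - 51 = 1

P + Q = (24, 1)


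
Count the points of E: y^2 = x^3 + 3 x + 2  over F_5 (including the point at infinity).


For each x in F_5, count y with y^2 = x^3 + 3 x + 2 mod 5:
  x = 1: RHS = 1, y in [1, 4]  -> 2 point(s)
  x = 2: RHS = 1, y in [1, 4]  -> 2 point(s)
Affine points: 4. Add the point at infinity: total = 5.

#E(F_5) = 5


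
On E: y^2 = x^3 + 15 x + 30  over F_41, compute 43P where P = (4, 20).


k = 43 = 101011_2 (binary, LSB first: 110101)
Double-and-add from P = (4, 20):
  bit 0 = 1: acc = O + (4, 20) = (4, 20)
  bit 1 = 1: acc = (4, 20) + (25, 32) = (14, 27)
  bit 2 = 0: acc unchanged = (14, 27)
  bit 3 = 1: acc = (14, 27) + (17, 14) = (6, 34)
  bit 4 = 0: acc unchanged = (6, 34)
  bit 5 = 1: acc = (6, 34) + (30, 25) = (25, 9)

43P = (25, 9)


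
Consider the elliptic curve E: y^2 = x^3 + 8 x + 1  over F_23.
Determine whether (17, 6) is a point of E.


Check whether y^2 = x^3 + 8 x + 1 (mod 23) for (x, y) = (17, 6).
LHS: y^2 = 6^2 mod 23 = 13
RHS: x^3 + 8 x + 1 = 17^3 + 8*17 + 1 mod 23 = 13
LHS = RHS

Yes, on the curve


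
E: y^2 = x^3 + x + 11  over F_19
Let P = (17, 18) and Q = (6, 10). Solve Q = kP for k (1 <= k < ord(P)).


Enumerate multiples of P until we hit Q = (6, 10):
  1P = (17, 18)
  2P = (13, 13)
  3P = (6, 10)
Match found at i = 3.

k = 3


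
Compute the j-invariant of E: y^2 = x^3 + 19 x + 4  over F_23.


Delta = -16(4 a^3 + 27 b^2) mod 23 = 13
-1728 * (4 a)^3 = -1728 * (4*19)^3 mod 23 = 6
j = 6 * 13^(-1) mod 23 = 4

j = 4 (mod 23)


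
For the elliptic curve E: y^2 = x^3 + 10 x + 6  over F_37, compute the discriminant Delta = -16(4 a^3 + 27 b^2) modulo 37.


4 a^3 + 27 b^2 = 4*10^3 + 27*6^2 = 4000 + 972 = 4972
Delta = -16 * (4972) = -79552
Delta mod 37 = 35

Delta = 35 (mod 37)


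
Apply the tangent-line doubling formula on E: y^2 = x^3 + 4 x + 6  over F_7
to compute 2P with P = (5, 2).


Doubling: s = (3 x1^2 + a) / (2 y1)
s = (3*5^2 + 4) / (2*2) mod 7 = 4
x3 = s^2 - 2 x1 mod 7 = 4^2 - 2*5 = 6
y3 = s (x1 - x3) - y1 mod 7 = 4 * (5 - 6) - 2 = 1

2P = (6, 1)


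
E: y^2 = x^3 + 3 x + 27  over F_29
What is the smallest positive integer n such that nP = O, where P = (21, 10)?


Compute successive multiples of P until we hit O:
  1P = (21, 10)
  2P = (15, 5)
  3P = (9, 0)
  4P = (15, 24)
  5P = (21, 19)
  6P = O

ord(P) = 6


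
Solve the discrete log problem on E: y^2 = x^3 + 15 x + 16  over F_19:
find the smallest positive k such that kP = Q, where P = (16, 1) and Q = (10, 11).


Enumerate multiples of P until we hit Q = (10, 11):
  1P = (16, 1)
  2P = (10, 11)
Match found at i = 2.

k = 2


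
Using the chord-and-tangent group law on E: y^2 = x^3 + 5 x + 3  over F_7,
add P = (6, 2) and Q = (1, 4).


P != Q, so use the chord formula.
s = (y2 - y1) / (x2 - x1) = (2) / (2) mod 7 = 1
x3 = s^2 - x1 - x2 mod 7 = 1^2 - 6 - 1 = 1
y3 = s (x1 - x3) - y1 mod 7 = 1 * (6 - 1) - 2 = 3

P + Q = (1, 3)


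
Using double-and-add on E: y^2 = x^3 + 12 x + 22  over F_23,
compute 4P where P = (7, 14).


k = 4 = 100_2 (binary, LSB first: 001)
Double-and-add from P = (7, 14):
  bit 0 = 0: acc unchanged = O
  bit 1 = 0: acc unchanged = O
  bit 2 = 1: acc = O + (13, 12) = (13, 12)

4P = (13, 12)


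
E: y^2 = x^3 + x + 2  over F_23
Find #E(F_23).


For each x in F_23, count y with y^2 = x^3 + 1 x + 2 mod 23:
  x = 0: RHS = 2, y in [5, 18]  -> 2 point(s)
  x = 1: RHS = 4, y in [2, 21]  -> 2 point(s)
  x = 2: RHS = 12, y in [9, 14]  -> 2 point(s)
  x = 3: RHS = 9, y in [3, 20]  -> 2 point(s)
  x = 4: RHS = 1, y in [1, 22]  -> 2 point(s)
  x = 8: RHS = 16, y in [4, 19]  -> 2 point(s)
  x = 9: RHS = 4, y in [2, 21]  -> 2 point(s)
  x = 10: RHS = 0, y in [0]  -> 1 point(s)
  x = 13: RHS = 4, y in [2, 21]  -> 2 point(s)
  x = 14: RHS = 0, y in [0]  -> 1 point(s)
  x = 19: RHS = 3, y in [7, 16]  -> 2 point(s)
  x = 20: RHS = 18, y in [8, 15]  -> 2 point(s)
  x = 22: RHS = 0, y in [0]  -> 1 point(s)
Affine points: 23. Add the point at infinity: total = 24.

#E(F_23) = 24


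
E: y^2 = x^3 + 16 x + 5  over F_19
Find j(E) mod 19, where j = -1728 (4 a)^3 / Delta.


Delta = -16(4 a^3 + 27 b^2) mod 19 = 10
-1728 * (4 a)^3 = -1728 * (4*16)^3 mod 19 = 1
j = 1 * 10^(-1) mod 19 = 2

j = 2 (mod 19)


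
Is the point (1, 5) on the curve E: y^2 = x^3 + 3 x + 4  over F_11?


Check whether y^2 = x^3 + 3 x + 4 (mod 11) for (x, y) = (1, 5).
LHS: y^2 = 5^2 mod 11 = 3
RHS: x^3 + 3 x + 4 = 1^3 + 3*1 + 4 mod 11 = 8
LHS != RHS

No, not on the curve


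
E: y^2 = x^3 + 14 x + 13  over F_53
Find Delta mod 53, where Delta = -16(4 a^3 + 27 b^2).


4 a^3 + 27 b^2 = 4*14^3 + 27*13^2 = 10976 + 4563 = 15539
Delta = -16 * (15539) = -248624
Delta mod 53 = 52

Delta = 52 (mod 53)


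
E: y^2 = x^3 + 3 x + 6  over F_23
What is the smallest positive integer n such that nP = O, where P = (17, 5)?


Compute successive multiples of P until we hit O:
  1P = (17, 5)
  2P = (14, 3)
  3P = (18, 2)
  4P = (20, 4)
  5P = (4, 6)
  6P = (5, 10)
  7P = (9, 7)
  8P = (10, 22)
  ... (continuing to 27P)
  27P = O

ord(P) = 27


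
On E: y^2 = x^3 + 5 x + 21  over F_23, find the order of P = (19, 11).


Compute successive multiples of P until we hit O:
  1P = (19, 11)
  2P = (11, 2)
  3P = (9, 6)
  4P = (1, 21)
  5P = (7, 13)
  6P = (13, 11)
  7P = (14, 12)
  8P = (2, 4)
  ... (continuing to 27P)
  27P = O

ord(P) = 27


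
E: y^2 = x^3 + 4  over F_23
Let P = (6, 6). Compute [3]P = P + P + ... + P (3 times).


k = 3 = 11_2 (binary, LSB first: 11)
Double-and-add from P = (6, 6):
  bit 0 = 1: acc = O + (6, 6) = (6, 6)
  bit 1 = 1: acc = (6, 6) + (0, 2) = (20, 0)

3P = (20, 0)


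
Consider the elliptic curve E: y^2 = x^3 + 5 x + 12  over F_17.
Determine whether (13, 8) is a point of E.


Check whether y^2 = x^3 + 5 x + 12 (mod 17) for (x, y) = (13, 8).
LHS: y^2 = 8^2 mod 17 = 13
RHS: x^3 + 5 x + 12 = 13^3 + 5*13 + 12 mod 17 = 13
LHS = RHS

Yes, on the curve


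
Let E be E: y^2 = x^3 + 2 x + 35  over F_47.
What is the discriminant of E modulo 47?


4 a^3 + 27 b^2 = 4*2^3 + 27*35^2 = 32 + 33075 = 33107
Delta = -16 * (33107) = -529712
Delta mod 47 = 25

Delta = 25 (mod 47)


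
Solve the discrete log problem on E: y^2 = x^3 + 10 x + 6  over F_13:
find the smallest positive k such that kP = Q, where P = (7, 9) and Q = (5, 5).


Enumerate multiples of P until we hit Q = (5, 5):
  1P = (7, 9)
  2P = (11, 11)
  3P = (5, 5)
Match found at i = 3.

k = 3


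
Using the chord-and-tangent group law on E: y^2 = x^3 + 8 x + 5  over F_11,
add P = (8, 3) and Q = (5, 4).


P != Q, so use the chord formula.
s = (y2 - y1) / (x2 - x1) = (1) / (8) mod 11 = 7
x3 = s^2 - x1 - x2 mod 11 = 7^2 - 8 - 5 = 3
y3 = s (x1 - x3) - y1 mod 11 = 7 * (8 - 3) - 3 = 10

P + Q = (3, 10)


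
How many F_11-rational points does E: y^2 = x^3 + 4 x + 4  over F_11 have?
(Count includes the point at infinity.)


For each x in F_11, count y with y^2 = x^3 + 4 x + 4 mod 11:
  x = 0: RHS = 4, y in [2, 9]  -> 2 point(s)
  x = 1: RHS = 9, y in [3, 8]  -> 2 point(s)
  x = 2: RHS = 9, y in [3, 8]  -> 2 point(s)
  x = 7: RHS = 1, y in [1, 10]  -> 2 point(s)
  x = 8: RHS = 9, y in [3, 8]  -> 2 point(s)
Affine points: 10. Add the point at infinity: total = 11.

#E(F_11) = 11


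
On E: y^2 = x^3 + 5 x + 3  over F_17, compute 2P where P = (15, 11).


Doubling: s = (3 x1^2 + a) / (2 y1)
s = (3*15^2 + 5) / (2*11) mod 17 = 0
x3 = s^2 - 2 x1 mod 17 = 0^2 - 2*15 = 4
y3 = s (x1 - x3) - y1 mod 17 = 0 * (15 - 4) - 11 = 6

2P = (4, 6)


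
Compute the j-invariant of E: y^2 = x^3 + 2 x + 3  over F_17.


Delta = -16(4 a^3 + 27 b^2) mod 17 = 3
-1728 * (4 a)^3 = -1728 * (4*2)^3 mod 17 = 12
j = 12 * 3^(-1) mod 17 = 4

j = 4 (mod 17)


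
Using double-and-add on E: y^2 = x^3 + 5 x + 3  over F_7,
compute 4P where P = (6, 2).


k = 4 = 100_2 (binary, LSB first: 001)
Double-and-add from P = (6, 2):
  bit 0 = 0: acc unchanged = O
  bit 1 = 0: acc unchanged = O
  bit 2 = 1: acc = O + (6, 2) = (6, 2)

4P = (6, 2)


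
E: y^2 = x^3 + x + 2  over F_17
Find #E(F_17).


For each x in F_17, count y with y^2 = x^3 + 1 x + 2 mod 17:
  x = 0: RHS = 2, y in [6, 11]  -> 2 point(s)
  x = 1: RHS = 4, y in [2, 15]  -> 2 point(s)
  x = 3: RHS = 15, y in [7, 10]  -> 2 point(s)
  x = 4: RHS = 2, y in [6, 11]  -> 2 point(s)
  x = 5: RHS = 13, y in [8, 9]  -> 2 point(s)
  x = 9: RHS = 9, y in [3, 14]  -> 2 point(s)
  x = 10: RHS = 9, y in [3, 14]  -> 2 point(s)
  x = 11: RHS = 1, y in [1, 16]  -> 2 point(s)
  x = 12: RHS = 8, y in [5, 12]  -> 2 point(s)
  x = 13: RHS = 2, y in [6, 11]  -> 2 point(s)
  x = 15: RHS = 9, y in [3, 14]  -> 2 point(s)
  x = 16: RHS = 0, y in [0]  -> 1 point(s)
Affine points: 23. Add the point at infinity: total = 24.

#E(F_17) = 24


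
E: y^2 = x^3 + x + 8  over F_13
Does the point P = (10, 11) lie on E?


Check whether y^2 = x^3 + 1 x + 8 (mod 13) for (x, y) = (10, 11).
LHS: y^2 = 11^2 mod 13 = 4
RHS: x^3 + 1 x + 8 = 10^3 + 1*10 + 8 mod 13 = 4
LHS = RHS

Yes, on the curve


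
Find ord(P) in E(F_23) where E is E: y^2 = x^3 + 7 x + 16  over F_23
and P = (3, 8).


Compute successive multiples of P until we hit O:
  1P = (3, 8)
  2P = (19, 4)
  3P = (14, 12)
  4P = (1, 22)
  5P = (22, 10)
  6P = (4, 4)
  7P = (9, 16)
  8P = (0, 19)
  ... (continuing to 22P)
  22P = O

ord(P) = 22


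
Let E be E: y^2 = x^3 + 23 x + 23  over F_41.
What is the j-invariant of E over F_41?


Delta = -16(4 a^3 + 27 b^2) mod 41 = 31
-1728 * (4 a)^3 = -1728 * (4*23)^3 mod 41 = 27
j = 27 * 31^(-1) mod 41 = 26

j = 26 (mod 41)


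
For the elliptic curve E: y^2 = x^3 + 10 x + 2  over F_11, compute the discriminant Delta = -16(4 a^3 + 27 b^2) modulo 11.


4 a^3 + 27 b^2 = 4*10^3 + 27*2^2 = 4000 + 108 = 4108
Delta = -16 * (4108) = -65728
Delta mod 11 = 8

Delta = 8 (mod 11)


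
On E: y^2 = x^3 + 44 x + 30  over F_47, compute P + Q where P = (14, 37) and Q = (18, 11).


P != Q, so use the chord formula.
s = (y2 - y1) / (x2 - x1) = (21) / (4) mod 47 = 17
x3 = s^2 - x1 - x2 mod 47 = 17^2 - 14 - 18 = 22
y3 = s (x1 - x3) - y1 mod 47 = 17 * (14 - 22) - 37 = 15

P + Q = (22, 15)


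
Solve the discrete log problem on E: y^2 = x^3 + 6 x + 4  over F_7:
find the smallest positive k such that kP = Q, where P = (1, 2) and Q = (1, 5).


Enumerate multiples of P until we hit Q = (1, 5):
  1P = (1, 2)
  2P = (0, 2)
  3P = (6, 5)
  4P = (4, 6)
  5P = (3, 0)
  6P = (4, 1)
  7P = (6, 2)
  8P = (0, 5)
  9P = (1, 5)
Match found at i = 9.

k = 9


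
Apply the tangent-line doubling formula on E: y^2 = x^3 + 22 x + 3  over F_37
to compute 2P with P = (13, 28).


Doubling: s = (3 x1^2 + a) / (2 y1)
s = (3*13^2 + 22) / (2*28) mod 37 = 22
x3 = s^2 - 2 x1 mod 37 = 22^2 - 2*13 = 14
y3 = s (x1 - x3) - y1 mod 37 = 22 * (13 - 14) - 28 = 24

2P = (14, 24)


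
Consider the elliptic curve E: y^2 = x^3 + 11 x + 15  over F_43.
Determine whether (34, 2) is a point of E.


Check whether y^2 = x^3 + 11 x + 15 (mod 43) for (x, y) = (34, 2).
LHS: y^2 = 2^2 mod 43 = 4
RHS: x^3 + 11 x + 15 = 34^3 + 11*34 + 15 mod 43 = 4
LHS = RHS

Yes, on the curve


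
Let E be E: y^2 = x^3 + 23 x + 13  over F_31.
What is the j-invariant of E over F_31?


Delta = -16(4 a^3 + 27 b^2) mod 31 = 29
-1728 * (4 a)^3 = -1728 * (4*23)^3 mod 31 = 23
j = 23 * 29^(-1) mod 31 = 4

j = 4 (mod 31)


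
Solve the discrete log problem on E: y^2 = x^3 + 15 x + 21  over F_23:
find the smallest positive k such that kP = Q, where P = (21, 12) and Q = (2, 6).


Enumerate multiples of P until we hit Q = (2, 6):
  1P = (21, 12)
  2P = (20, 15)
  3P = (14, 13)
  4P = (19, 14)
  5P = (7, 20)
  6P = (8, 20)
  7P = (2, 17)
  8P = (3, 22)
  9P = (3, 1)
  10P = (2, 6)
Match found at i = 10.

k = 10


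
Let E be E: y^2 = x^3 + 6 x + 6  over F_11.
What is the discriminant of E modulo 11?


4 a^3 + 27 b^2 = 4*6^3 + 27*6^2 = 864 + 972 = 1836
Delta = -16 * (1836) = -29376
Delta mod 11 = 5

Delta = 5 (mod 11)


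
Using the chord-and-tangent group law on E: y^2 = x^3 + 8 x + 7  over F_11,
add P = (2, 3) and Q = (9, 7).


P != Q, so use the chord formula.
s = (y2 - y1) / (x2 - x1) = (4) / (7) mod 11 = 10
x3 = s^2 - x1 - x2 mod 11 = 10^2 - 2 - 9 = 1
y3 = s (x1 - x3) - y1 mod 11 = 10 * (2 - 1) - 3 = 7

P + Q = (1, 7)


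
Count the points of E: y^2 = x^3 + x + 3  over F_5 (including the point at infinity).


For each x in F_5, count y with y^2 = x^3 + 1 x + 3 mod 5:
  x = 1: RHS = 0, y in [0]  -> 1 point(s)
  x = 4: RHS = 1, y in [1, 4]  -> 2 point(s)
Affine points: 3. Add the point at infinity: total = 4.

#E(F_5) = 4


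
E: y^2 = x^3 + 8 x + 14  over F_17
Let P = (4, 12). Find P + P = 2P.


Doubling: s = (3 x1^2 + a) / (2 y1)
s = (3*4^2 + 8) / (2*12) mod 17 = 8
x3 = s^2 - 2 x1 mod 17 = 8^2 - 2*4 = 5
y3 = s (x1 - x3) - y1 mod 17 = 8 * (4 - 5) - 12 = 14

2P = (5, 14)


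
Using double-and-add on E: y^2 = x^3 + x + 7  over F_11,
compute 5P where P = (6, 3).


k = 5 = 101_2 (binary, LSB first: 101)
Double-and-add from P = (6, 3):
  bit 0 = 1: acc = O + (6, 3) = (6, 3)
  bit 1 = 0: acc unchanged = (6, 3)
  bit 2 = 1: acc = (6, 3) + (10, 4) = (4, 3)

5P = (4, 3)


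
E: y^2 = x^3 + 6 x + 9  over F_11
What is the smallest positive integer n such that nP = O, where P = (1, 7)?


Compute successive multiples of P until we hit O:
  1P = (1, 7)
  2P = (7, 8)
  3P = (7, 3)
  4P = (1, 4)
  5P = O

ord(P) = 5


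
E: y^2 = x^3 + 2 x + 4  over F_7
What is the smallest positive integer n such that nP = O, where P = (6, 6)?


Compute successive multiples of P until we hit O:
  1P = (6, 6)
  2P = (3, 4)
  3P = (0, 5)
  4P = (2, 4)
  5P = (1, 0)
  6P = (2, 3)
  7P = (0, 2)
  8P = (3, 3)
  ... (continuing to 10P)
  10P = O

ord(P) = 10


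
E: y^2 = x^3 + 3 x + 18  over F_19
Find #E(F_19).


For each x in F_19, count y with y^2 = x^3 + 3 x + 18 mod 19:
  x = 3: RHS = 16, y in [4, 15]  -> 2 point(s)
  x = 5: RHS = 6, y in [5, 14]  -> 2 point(s)
  x = 6: RHS = 5, y in [9, 10]  -> 2 point(s)
  x = 14: RHS = 11, y in [7, 12]  -> 2 point(s)
  x = 16: RHS = 1, y in [1, 18]  -> 2 point(s)
  x = 17: RHS = 4, y in [2, 17]  -> 2 point(s)
Affine points: 12. Add the point at infinity: total = 13.

#E(F_19) = 13


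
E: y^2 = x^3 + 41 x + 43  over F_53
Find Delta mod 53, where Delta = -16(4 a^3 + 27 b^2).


4 a^3 + 27 b^2 = 4*41^3 + 27*43^2 = 275684 + 49923 = 325607
Delta = -16 * (325607) = -5209712
Delta mod 53 = 29

Delta = 29 (mod 53)


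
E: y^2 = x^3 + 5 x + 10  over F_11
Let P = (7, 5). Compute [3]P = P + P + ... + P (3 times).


k = 3 = 11_2 (binary, LSB first: 11)
Double-and-add from P = (7, 5):
  bit 0 = 1: acc = O + (7, 5) = (7, 5)
  bit 1 = 1: acc = (7, 5) + (1, 7) = (8, 10)

3P = (8, 10)


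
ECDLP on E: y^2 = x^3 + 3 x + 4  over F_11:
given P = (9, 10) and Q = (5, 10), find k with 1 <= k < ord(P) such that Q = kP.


Enumerate multiples of P until we hit Q = (5, 10):
  1P = (9, 10)
  2P = (8, 10)
  3P = (5, 1)
  4P = (0, 2)
  5P = (7, 4)
  6P = (4, 5)
  7P = (10, 0)
  8P = (4, 6)
  9P = (7, 7)
  10P = (0, 9)
  11P = (5, 10)
Match found at i = 11.

k = 11


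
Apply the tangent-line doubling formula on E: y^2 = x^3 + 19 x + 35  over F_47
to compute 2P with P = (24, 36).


Doubling: s = (3 x1^2 + a) / (2 y1)
s = (3*24^2 + 19) / (2*36) mod 47 = 21
x3 = s^2 - 2 x1 mod 47 = 21^2 - 2*24 = 17
y3 = s (x1 - x3) - y1 mod 47 = 21 * (24 - 17) - 36 = 17

2P = (17, 17)


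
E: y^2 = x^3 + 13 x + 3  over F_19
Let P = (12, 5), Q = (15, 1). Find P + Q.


P != Q, so use the chord formula.
s = (y2 - y1) / (x2 - x1) = (15) / (3) mod 19 = 5
x3 = s^2 - x1 - x2 mod 19 = 5^2 - 12 - 15 = 17
y3 = s (x1 - x3) - y1 mod 19 = 5 * (12 - 17) - 5 = 8

P + Q = (17, 8)


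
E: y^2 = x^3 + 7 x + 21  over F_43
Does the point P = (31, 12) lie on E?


Check whether y^2 = x^3 + 7 x + 21 (mod 43) for (x, y) = (31, 12).
LHS: y^2 = 12^2 mod 43 = 15
RHS: x^3 + 7 x + 21 = 31^3 + 7*31 + 21 mod 43 = 15
LHS = RHS

Yes, on the curve


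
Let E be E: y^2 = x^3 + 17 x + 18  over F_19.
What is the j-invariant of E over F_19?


Delta = -16(4 a^3 + 27 b^2) mod 19 = 4
-1728 * (4 a)^3 = -1728 * (4*17)^3 mod 19 = 1
j = 1 * 4^(-1) mod 19 = 5

j = 5 (mod 19)


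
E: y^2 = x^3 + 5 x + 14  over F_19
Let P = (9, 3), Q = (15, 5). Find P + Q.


P != Q, so use the chord formula.
s = (y2 - y1) / (x2 - x1) = (2) / (6) mod 19 = 13
x3 = s^2 - x1 - x2 mod 19 = 13^2 - 9 - 15 = 12
y3 = s (x1 - x3) - y1 mod 19 = 13 * (9 - 12) - 3 = 15

P + Q = (12, 15)


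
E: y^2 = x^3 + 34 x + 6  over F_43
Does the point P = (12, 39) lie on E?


Check whether y^2 = x^3 + 34 x + 6 (mod 43) for (x, y) = (12, 39).
LHS: y^2 = 39^2 mod 43 = 16
RHS: x^3 + 34 x + 6 = 12^3 + 34*12 + 6 mod 43 = 35
LHS != RHS

No, not on the curve


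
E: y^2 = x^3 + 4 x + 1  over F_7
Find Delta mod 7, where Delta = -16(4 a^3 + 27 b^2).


4 a^3 + 27 b^2 = 4*4^3 + 27*1^2 = 256 + 27 = 283
Delta = -16 * (283) = -4528
Delta mod 7 = 1

Delta = 1 (mod 7)


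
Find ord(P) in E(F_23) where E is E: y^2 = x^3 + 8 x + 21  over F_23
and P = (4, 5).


Compute successive multiples of P until we hit O:
  1P = (4, 5)
  2P = (16, 6)
  3P = (7, 12)
  4P = (20, 19)
  5P = (3, 16)
  6P = (22, 9)
  7P = (5, 5)
  8P = (14, 18)
  ... (continuing to 19P)
  19P = O

ord(P) = 19


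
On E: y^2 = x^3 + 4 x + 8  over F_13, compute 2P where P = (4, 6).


Doubling: s = (3 x1^2 + a) / (2 y1)
s = (3*4^2 + 4) / (2*6) mod 13 = 0
x3 = s^2 - 2 x1 mod 13 = 0^2 - 2*4 = 5
y3 = s (x1 - x3) - y1 mod 13 = 0 * (4 - 5) - 6 = 7

2P = (5, 7)


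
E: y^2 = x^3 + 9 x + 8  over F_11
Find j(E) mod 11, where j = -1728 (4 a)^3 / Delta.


Delta = -16(4 a^3 + 27 b^2) mod 11 = 1
-1728 * (4 a)^3 = -1728 * (4*9)^3 mod 11 = 6
j = 6 * 1^(-1) mod 11 = 6

j = 6 (mod 11)


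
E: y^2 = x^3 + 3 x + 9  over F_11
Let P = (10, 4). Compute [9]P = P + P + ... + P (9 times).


k = 9 = 1001_2 (binary, LSB first: 1001)
Double-and-add from P = (10, 4):
  bit 0 = 1: acc = O + (10, 4) = (10, 4)
  bit 1 = 0: acc unchanged = (10, 4)
  bit 2 = 0: acc unchanged = (10, 4)
  bit 3 = 1: acc = (10, 4) + (0, 8) = (6, 1)

9P = (6, 1)


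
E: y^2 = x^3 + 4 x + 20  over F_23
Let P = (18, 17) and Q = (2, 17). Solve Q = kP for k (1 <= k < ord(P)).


Enumerate multiples of P until we hit Q = (2, 17):
  1P = (18, 17)
  2P = (19, 3)
  3P = (21, 2)
  4P = (9, 7)
  5P = (12, 5)
  6P = (20, 2)
  7P = (1, 5)
  8P = (8, 9)
  9P = (5, 21)
  10P = (2, 17)
Match found at i = 10.

k = 10


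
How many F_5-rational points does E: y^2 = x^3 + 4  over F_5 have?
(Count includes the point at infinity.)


For each x in F_5, count y with y^2 = x^3 + 0 x + 4 mod 5:
  x = 0: RHS = 4, y in [2, 3]  -> 2 point(s)
  x = 1: RHS = 0, y in [0]  -> 1 point(s)
  x = 3: RHS = 1, y in [1, 4]  -> 2 point(s)
Affine points: 5. Add the point at infinity: total = 6.

#E(F_5) = 6
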